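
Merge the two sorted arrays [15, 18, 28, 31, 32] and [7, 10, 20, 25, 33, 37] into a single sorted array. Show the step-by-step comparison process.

Merging process:

Compare 15 vs 7: take 7 from right. Merged: [7]
Compare 15 vs 10: take 10 from right. Merged: [7, 10]
Compare 15 vs 20: take 15 from left. Merged: [7, 10, 15]
Compare 18 vs 20: take 18 from left. Merged: [7, 10, 15, 18]
Compare 28 vs 20: take 20 from right. Merged: [7, 10, 15, 18, 20]
Compare 28 vs 25: take 25 from right. Merged: [7, 10, 15, 18, 20, 25]
Compare 28 vs 33: take 28 from left. Merged: [7, 10, 15, 18, 20, 25, 28]
Compare 31 vs 33: take 31 from left. Merged: [7, 10, 15, 18, 20, 25, 28, 31]
Compare 32 vs 33: take 32 from left. Merged: [7, 10, 15, 18, 20, 25, 28, 31, 32]
Append remaining from right: [33, 37]. Merged: [7, 10, 15, 18, 20, 25, 28, 31, 32, 33, 37]

Final merged array: [7, 10, 15, 18, 20, 25, 28, 31, 32, 33, 37]
Total comparisons: 9

The merged array is [7, 10, 15, 18, 20, 25, 28, 31, 32, 33, 37], requiring 9 comparisons. The merge step runs in O(n) time where n is the total number of elements.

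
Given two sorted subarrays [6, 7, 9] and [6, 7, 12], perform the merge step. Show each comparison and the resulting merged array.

Merging process:

Compare 6 vs 6: take 6 from left. Merged: [6]
Compare 7 vs 6: take 6 from right. Merged: [6, 6]
Compare 7 vs 7: take 7 from left. Merged: [6, 6, 7]
Compare 9 vs 7: take 7 from right. Merged: [6, 6, 7, 7]
Compare 9 vs 12: take 9 from left. Merged: [6, 6, 7, 7, 9]
Append remaining from right: [12]. Merged: [6, 6, 7, 7, 9, 12]

Final merged array: [6, 6, 7, 7, 9, 12]
Total comparisons: 5

The merged array is [6, 6, 7, 7, 9, 12], requiring 5 comparisons. The merge step runs in O(n) time where n is the total number of elements.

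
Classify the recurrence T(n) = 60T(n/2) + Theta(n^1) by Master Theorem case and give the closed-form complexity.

Master Theorem for T(n) = 60T(n/2) + O(n^1):

a = 60, b = 2, c = 1
log_b(a) = log_2(60) = 5.9069

Case 1: c = 1 < log_2(60) = 5.9069
T(n) = O(n^(log_2 60))

For T(n) = 60T(n/2) + O(n^1): log_2(60) = 5.9069. This is Case 1 of the Master Theorem (c < log_b(a), work dominated by leaves), giving O(n^(log_2 60)).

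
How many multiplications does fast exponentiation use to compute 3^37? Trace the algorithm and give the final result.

Computing 3^37 by squaring (build up from 3^1; each line after the first costs one multiplication):

3^1 = 3
3^2 = (3^1)^2 = 3^2 = 9
3^4 = (3^2)^2 = 9^2 = 81
3^8 = (3^4)^2 = 81^2 = 6561
3^9 = 3 * 3^8 = 3 * 6561 = 19683
3^18 = (3^9)^2 = 19683^2 = 387420489
3^36 = (3^18)^2 = 387420489^2 = 150094635296999121
3^37 = 3 * 3^36 = 3 * 150094635296999121 = 450283905890997363

Result: 450283905890997363
Multiplications needed: 7 (7 lines after 3^1)

3^37 = 450283905890997363. Using exponentiation by squaring, this requires 7 multiplications. The key idea: if the exponent is even, square the half-power; if odd, multiply by the base once.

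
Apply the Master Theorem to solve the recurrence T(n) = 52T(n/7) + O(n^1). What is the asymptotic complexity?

Master Theorem for T(n) = 52T(n/7) + O(n^1):

a = 52, b = 7, c = 1
log_b(a) = log_7(52) = 2.0305

Case 1: c = 1 < log_7(52) = 2.0305
T(n) = O(n^(log_7 52))

For T(n) = 52T(n/7) + O(n^1): log_7(52) = 2.0305. This is Case 1 of the Master Theorem (c < log_b(a), work dominated by leaves), giving O(n^(log_7 52)).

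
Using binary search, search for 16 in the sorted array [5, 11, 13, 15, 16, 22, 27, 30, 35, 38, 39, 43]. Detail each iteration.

Binary search for 16 in [5, 11, 13, 15, 16, 22, 27, 30, 35, 38, 39, 43]:

lo=0, hi=11, mid=5, arr[mid]=22 -> 22 > 16, search left half
lo=0, hi=4, mid=2, arr[mid]=13 -> 13 < 16, search right half
lo=3, hi=4, mid=3, arr[mid]=15 -> 15 < 16, search right half
lo=4, hi=4, mid=4, arr[mid]=16 -> Found target at index 4!

Binary search finds 16 at index 4 after 4 comparisons. The search repeatedly halves the search space by comparing with the middle element.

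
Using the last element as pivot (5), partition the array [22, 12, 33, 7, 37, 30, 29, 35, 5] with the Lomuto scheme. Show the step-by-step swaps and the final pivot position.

Lomuto partition with pivot = 5:

Initial array: [22, 12, 33, 7, 37, 30, 29, 35, 5]

arr[0]=22 > 5: no swap
arr[1]=12 > 5: no swap
arr[2]=33 > 5: no swap
arr[3]=7 > 5: no swap
arr[4]=37 > 5: no swap
arr[5]=30 > 5: no swap
arr[6]=29 > 5: no swap
arr[7]=35 > 5: no swap

Place pivot at position 0: [5, 12, 33, 7, 37, 30, 29, 35, 22]
Pivot position: 0

After partitioning with pivot 5, the array becomes [5, 12, 33, 7, 37, 30, 29, 35, 22]. The pivot is placed at index 0. All elements to the left of the pivot are <= 5, and all elements to the right are > 5.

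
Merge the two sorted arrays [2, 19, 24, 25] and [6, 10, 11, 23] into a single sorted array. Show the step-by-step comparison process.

Merging process:

Compare 2 vs 6: take 2 from left. Merged: [2]
Compare 19 vs 6: take 6 from right. Merged: [2, 6]
Compare 19 vs 10: take 10 from right. Merged: [2, 6, 10]
Compare 19 vs 11: take 11 from right. Merged: [2, 6, 10, 11]
Compare 19 vs 23: take 19 from left. Merged: [2, 6, 10, 11, 19]
Compare 24 vs 23: take 23 from right. Merged: [2, 6, 10, 11, 19, 23]
Append remaining from left: [24, 25]. Merged: [2, 6, 10, 11, 19, 23, 24, 25]

Final merged array: [2, 6, 10, 11, 19, 23, 24, 25]
Total comparisons: 6

The merged array is [2, 6, 10, 11, 19, 23, 24, 25], requiring 6 comparisons. The merge step runs in O(n) time where n is the total number of elements.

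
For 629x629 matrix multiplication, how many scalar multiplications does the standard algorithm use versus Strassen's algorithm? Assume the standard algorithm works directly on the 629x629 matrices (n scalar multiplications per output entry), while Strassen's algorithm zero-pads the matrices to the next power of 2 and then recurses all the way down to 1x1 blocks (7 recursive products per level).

Matrix multiplication for 629x629 matrices:

Strassen's algorithm requires power-of-2 dimensions. Pad 629x629 to 1024x1024 (next power of 2).

Standard algorithm: 629^3 = 248858189 multiplications
Strassen's algorithm: 7^(log2(1024)) = 7^10 = 282475249 multiplications
Difference: 248858189 - 282475249 = -33617060 (Strassen uses MORE here due to padding overhead — for small or just-over-power-of-2 n, padding can outweigh the per-level savings)

Standard: 248858189 multiplications (629^3). Strassen: 282475249 multiplications (7^10, after padding to 1024x1024). Strassen reduces 8 recursive multiplications to 7 at each level.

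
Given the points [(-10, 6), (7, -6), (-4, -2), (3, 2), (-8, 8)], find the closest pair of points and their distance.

Computing all pairwise distances among 5 points:

d((-10, 6), (7, -6)) = 20.8087
d((-10, 6), (-4, -2)) = 10.0
d((-10, 6), (3, 2)) = 13.6015
d((-10, 6), (-8, 8)) = 2.8284 <-- minimum
d((7, -6), (-4, -2)) = 11.7047
d((7, -6), (3, 2)) = 8.9443
d((7, -6), (-8, 8)) = 20.5183
d((-4, -2), (3, 2)) = 8.0623
d((-4, -2), (-8, 8)) = 10.7703
d((3, 2), (-8, 8)) = 12.53

Closest pair: (-10, 6) and (-8, 8) with distance 2.8284

The closest pair is (-10, 6) and (-8, 8) with Euclidean distance 2.8284. For 5 points, brute-force pairwise comparison is shown above. For large n, the divide-and-conquer algorithm (sort by x, recurse on halves, check the dividing strip) achieves O(n log n).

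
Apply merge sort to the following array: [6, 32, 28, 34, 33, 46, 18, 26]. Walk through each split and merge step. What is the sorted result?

Merge sort trace:

Split: [6, 32, 28, 34, 33, 46, 18, 26] -> [6, 32, 28, 34] and [33, 46, 18, 26]
  Split: [6, 32, 28, 34] -> [6, 32] and [28, 34]
    Split: [6, 32] -> [6] and [32]
    Merge: [6] + [32] -> [6, 32]
    Split: [28, 34] -> [28] and [34]
    Merge: [28] + [34] -> [28, 34]
  Merge: [6, 32] + [28, 34] -> [6, 28, 32, 34]
  Split: [33, 46, 18, 26] -> [33, 46] and [18, 26]
    Split: [33, 46] -> [33] and [46]
    Merge: [33] + [46] -> [33, 46]
    Split: [18, 26] -> [18] and [26]
    Merge: [18] + [26] -> [18, 26]
  Merge: [33, 46] + [18, 26] -> [18, 26, 33, 46]
Merge: [6, 28, 32, 34] + [18, 26, 33, 46] -> [6, 18, 26, 28, 32, 33, 34, 46]

Final sorted array: [6, 18, 26, 28, 32, 33, 34, 46]

The merge sort proceeds by recursively splitting the array and merging sorted halves.
After all merges, the sorted array is [6, 18, 26, 28, 32, 33, 34, 46].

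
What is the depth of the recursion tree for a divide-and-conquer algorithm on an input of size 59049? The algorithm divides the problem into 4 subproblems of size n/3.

For divide and conquer with division factor 3:

Problem sizes at each level:
Level 0: 59049
Level 1: 19683
Level 2: 6561
Level 3: 2187
Level 4: 729
Level 5: 243
Level 6: 81
Level 7: 27
Level 8: 9
Level 9: 3
Level 10: 1

The root is level 0 and the size-1 base case is level 10 (the tree spans levels 0 through 10, i.e. 11 levels counting the root), so the depth is the number of divisions: log_3(59049) = 10

The recursion tree depth is log_3(59049) = 10. At each level, the problem size is divided by 3, so it takes 10 divisions to reduce to a base case of size 1. The algorithm makes 4 recursive calls at each level.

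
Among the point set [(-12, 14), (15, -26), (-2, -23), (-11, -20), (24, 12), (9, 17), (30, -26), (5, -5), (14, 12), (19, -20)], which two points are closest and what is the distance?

Computing all pairwise distances among 10 points:

d((-12, 14), (15, -26)) = 48.2597
d((-12, 14), (-2, -23)) = 38.3275
d((-12, 14), (-11, -20)) = 34.0147
d((-12, 14), (24, 12)) = 36.0555
d((-12, 14), (9, 17)) = 21.2132
d((-12, 14), (30, -26)) = 58.0
d((-12, 14), (5, -5)) = 25.4951
d((-12, 14), (14, 12)) = 26.0768
d((-12, 14), (19, -20)) = 46.0109
d((15, -26), (-2, -23)) = 17.2627
d((15, -26), (-11, -20)) = 26.6833
d((15, -26), (24, 12)) = 39.0512
d((15, -26), (9, 17)) = 43.4166
d((15, -26), (30, -26)) = 15.0
d((15, -26), (5, -5)) = 23.2594
d((15, -26), (14, 12)) = 38.0132
d((15, -26), (19, -20)) = 7.2111
d((-2, -23), (-11, -20)) = 9.4868
d((-2, -23), (24, 12)) = 43.6005
d((-2, -23), (9, 17)) = 41.4849
d((-2, -23), (30, -26)) = 32.1403
d((-2, -23), (5, -5)) = 19.3132
d((-2, -23), (14, 12)) = 38.4838
d((-2, -23), (19, -20)) = 21.2132
d((-11, -20), (24, 12)) = 47.4236
d((-11, -20), (9, 17)) = 42.0595
d((-11, -20), (30, -26)) = 41.4367
d((-11, -20), (5, -5)) = 21.9317
d((-11, -20), (14, 12)) = 40.6079
d((-11, -20), (19, -20)) = 30.0
d((24, 12), (9, 17)) = 15.8114
d((24, 12), (30, -26)) = 38.4708
d((24, 12), (5, -5)) = 25.4951
d((24, 12), (14, 12)) = 10.0
d((24, 12), (19, -20)) = 32.3883
d((9, 17), (30, -26)) = 47.8539
d((9, 17), (5, -5)) = 22.3607
d((9, 17), (14, 12)) = 7.0711 <-- minimum
d((9, 17), (19, -20)) = 38.3275
d((30, -26), (5, -5)) = 32.6497
d((30, -26), (14, 12)) = 41.2311
d((30, -26), (19, -20)) = 12.53
d((5, -5), (14, 12)) = 19.2354
d((5, -5), (19, -20)) = 20.5183
d((14, 12), (19, -20)) = 32.3883

Closest pair: (9, 17) and (14, 12) with distance 7.0711

The closest pair is (9, 17) and (14, 12) with Euclidean distance 7.0711. For 10 points, brute-force pairwise comparison is shown above. For large n, the divide-and-conquer algorithm (sort by x, recurse on halves, check the dividing strip) achieves O(n log n).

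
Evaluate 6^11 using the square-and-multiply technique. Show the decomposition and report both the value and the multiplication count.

Computing 6^11 by squaring (build up from 6^1; each line after the first costs one multiplication):

6^1 = 6
6^2 = (6^1)^2 = 6^2 = 36
6^4 = (6^2)^2 = 36^2 = 1296
6^5 = 6 * 6^4 = 6 * 1296 = 7776
6^10 = (6^5)^2 = 7776^2 = 60466176
6^11 = 6 * 6^10 = 6 * 60466176 = 362797056

Result: 362797056
Multiplications needed: 5 (5 lines after 6^1)

6^11 = 362797056. Using exponentiation by squaring, this requires 5 multiplications. The key idea: if the exponent is even, square the half-power; if odd, multiply by the base once.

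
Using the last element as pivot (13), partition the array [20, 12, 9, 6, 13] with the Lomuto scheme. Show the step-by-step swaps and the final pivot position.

Lomuto partition with pivot = 13:

Initial array: [20, 12, 9, 6, 13]

arr[0]=20 > 13: no swap
arr[1]=12 <= 13: swap with position 0, array becomes [12, 20, 9, 6, 13]
arr[2]=9 <= 13: swap with position 1, array becomes [12, 9, 20, 6, 13]
arr[3]=6 <= 13: swap with position 2, array becomes [12, 9, 6, 20, 13]

Place pivot at position 3: [12, 9, 6, 13, 20]
Pivot position: 3

After partitioning with pivot 13, the array becomes [12, 9, 6, 13, 20]. The pivot is placed at index 3. All elements to the left of the pivot are <= 13, and all elements to the right are > 13.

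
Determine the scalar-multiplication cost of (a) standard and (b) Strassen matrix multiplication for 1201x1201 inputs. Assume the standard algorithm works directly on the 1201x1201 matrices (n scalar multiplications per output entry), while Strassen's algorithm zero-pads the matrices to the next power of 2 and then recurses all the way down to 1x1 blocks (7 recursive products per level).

Matrix multiplication for 1201x1201 matrices:

Strassen's algorithm requires power-of-2 dimensions. Pad 1201x1201 to 2048x2048 (next power of 2).

Standard algorithm: 1201^3 = 1732323601 multiplications
Strassen's algorithm: 7^(log2(2048)) = 7^11 = 1977326743 multiplications
Difference: 1732323601 - 1977326743 = -245003142 (Strassen uses MORE here due to padding overhead — for small or just-over-power-of-2 n, padding can outweigh the per-level savings)

Standard: 1732323601 multiplications (1201^3). Strassen: 1977326743 multiplications (7^11, after padding to 2048x2048). Strassen reduces 8 recursive multiplications to 7 at each level.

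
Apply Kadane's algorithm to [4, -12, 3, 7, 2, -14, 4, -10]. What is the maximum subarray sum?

Using Kadane's algorithm on [4, -12, 3, 7, 2, -14, 4, -10]:

Scanning through the array:
Position 1 (value -12): max_ending_here = -8, max_so_far = 4
Position 2 (value 3): max_ending_here = 3, max_so_far = 4
Position 3 (value 7): max_ending_here = 10, max_so_far = 10
Position 4 (value 2): max_ending_here = 12, max_so_far = 12
Position 5 (value -14): max_ending_here = -2, max_so_far = 12
Position 6 (value 4): max_ending_here = 4, max_so_far = 12
Position 7 (value -10): max_ending_here = -6, max_so_far = 12

Maximum subarray: [3, 7, 2]
Maximum sum: 12

The maximum subarray is [3, 7, 2] with sum 12. This subarray runs from index 2 to index 4.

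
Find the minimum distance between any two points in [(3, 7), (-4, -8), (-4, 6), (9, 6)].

Computing all pairwise distances among 4 points:

d((3, 7), (-4, -8)) = 16.5529
d((3, 7), (-4, 6)) = 7.0711
d((3, 7), (9, 6)) = 6.0828 <-- minimum
d((-4, -8), (-4, 6)) = 14.0
d((-4, -8), (9, 6)) = 19.105
d((-4, 6), (9, 6)) = 13.0

Closest pair: (3, 7) and (9, 6) with distance 6.0828

The closest pair is (3, 7) and (9, 6) with Euclidean distance 6.0828. For 4 points, brute-force pairwise comparison is shown above. For large n, the divide-and-conquer algorithm (sort by x, recurse on halves, check the dividing strip) achieves O(n log n).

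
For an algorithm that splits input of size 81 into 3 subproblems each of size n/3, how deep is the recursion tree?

For divide and conquer with division factor 3:

Problem sizes at each level:
Level 0: 81
Level 1: 27
Level 2: 9
Level 3: 3
Level 4: 1

The root is level 0 and the size-1 base case is level 4 (the tree spans levels 0 through 4, i.e. 5 levels counting the root), so the depth is the number of divisions: log_3(81) = 4

The recursion tree depth is log_3(81) = 4. At each level, the problem size is divided by 3, so it takes 4 divisions to reduce to a base case of size 1. The algorithm makes 3 recursive calls at each level.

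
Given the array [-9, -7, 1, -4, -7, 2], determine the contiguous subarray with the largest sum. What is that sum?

Using Kadane's algorithm on [-9, -7, 1, -4, -7, 2]:

Scanning through the array:
Position 1 (value -7): max_ending_here = -7, max_so_far = -7
Position 2 (value 1): max_ending_here = 1, max_so_far = 1
Position 3 (value -4): max_ending_here = -3, max_so_far = 1
Position 4 (value -7): max_ending_here = -7, max_so_far = 1
Position 5 (value 2): max_ending_here = 2, max_so_far = 2

Maximum subarray: [2]
Maximum sum: 2

The maximum subarray is [2] with sum 2. This subarray runs from index 5 to index 5.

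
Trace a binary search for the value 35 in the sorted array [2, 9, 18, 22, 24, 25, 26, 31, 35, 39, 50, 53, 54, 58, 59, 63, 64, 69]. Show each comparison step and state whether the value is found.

Binary search for 35 in [2, 9, 18, 22, 24, 25, 26, 31, 35, 39, 50, 53, 54, 58, 59, 63, 64, 69]:

lo=0, hi=17, mid=8, arr[mid]=35 -> Found target at index 8!

Binary search finds 35 at index 8 after 1 comparisons. The search repeatedly halves the search space by comparing with the middle element.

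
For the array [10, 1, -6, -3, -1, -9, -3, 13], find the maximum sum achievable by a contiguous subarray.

Using Kadane's algorithm on [10, 1, -6, -3, -1, -9, -3, 13]:

Scanning through the array:
Position 1 (value 1): max_ending_here = 11, max_so_far = 11
Position 2 (value -6): max_ending_here = 5, max_so_far = 11
Position 3 (value -3): max_ending_here = 2, max_so_far = 11
Position 4 (value -1): max_ending_here = 1, max_so_far = 11
Position 5 (value -9): max_ending_here = -8, max_so_far = 11
Position 6 (value -3): max_ending_here = -3, max_so_far = 11
Position 7 (value 13): max_ending_here = 13, max_so_far = 13

Maximum subarray: [13]
Maximum sum: 13

The maximum subarray is [13] with sum 13. This subarray runs from index 7 to index 7.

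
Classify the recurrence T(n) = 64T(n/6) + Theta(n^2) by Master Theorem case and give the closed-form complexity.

Master Theorem for T(n) = 64T(n/6) + O(n^2):

a = 64, b = 6, c = 2
log_b(a) = log_6(64) = 2.3211

Case 1: c = 2 < log_6(64) = 2.3211
T(n) = O(n^(log_6 64))

For T(n) = 64T(n/6) + O(n^2): log_6(64) = 2.3211. This is Case 1 of the Master Theorem (c < log_b(a), work dominated by leaves), giving O(n^(log_6 64)).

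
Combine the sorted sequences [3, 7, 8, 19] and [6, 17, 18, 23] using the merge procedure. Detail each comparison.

Merging process:

Compare 3 vs 6: take 3 from left. Merged: [3]
Compare 7 vs 6: take 6 from right. Merged: [3, 6]
Compare 7 vs 17: take 7 from left. Merged: [3, 6, 7]
Compare 8 vs 17: take 8 from left. Merged: [3, 6, 7, 8]
Compare 19 vs 17: take 17 from right. Merged: [3, 6, 7, 8, 17]
Compare 19 vs 18: take 18 from right. Merged: [3, 6, 7, 8, 17, 18]
Compare 19 vs 23: take 19 from left. Merged: [3, 6, 7, 8, 17, 18, 19]
Append remaining from right: [23]. Merged: [3, 6, 7, 8, 17, 18, 19, 23]

Final merged array: [3, 6, 7, 8, 17, 18, 19, 23]
Total comparisons: 7

The merged array is [3, 6, 7, 8, 17, 18, 19, 23], requiring 7 comparisons. The merge step runs in O(n) time where n is the total number of elements.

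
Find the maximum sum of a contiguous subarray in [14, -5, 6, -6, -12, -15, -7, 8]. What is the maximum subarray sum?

Using Kadane's algorithm on [14, -5, 6, -6, -12, -15, -7, 8]:

Scanning through the array:
Position 1 (value -5): max_ending_here = 9, max_so_far = 14
Position 2 (value 6): max_ending_here = 15, max_so_far = 15
Position 3 (value -6): max_ending_here = 9, max_so_far = 15
Position 4 (value -12): max_ending_here = -3, max_so_far = 15
Position 5 (value -15): max_ending_here = -15, max_so_far = 15
Position 6 (value -7): max_ending_here = -7, max_so_far = 15
Position 7 (value 8): max_ending_here = 8, max_so_far = 15

Maximum subarray: [14, -5, 6]
Maximum sum: 15

The maximum subarray is [14, -5, 6] with sum 15. This subarray runs from index 0 to index 2.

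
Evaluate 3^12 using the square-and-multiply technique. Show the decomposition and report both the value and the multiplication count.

Computing 3^12 by squaring (build up from 3^1; each line after the first costs one multiplication):

3^1 = 3
3^2 = (3^1)^2 = 3^2 = 9
3^3 = 3 * 3^2 = 3 * 9 = 27
3^6 = (3^3)^2 = 27^2 = 729
3^12 = (3^6)^2 = 729^2 = 531441

Result: 531441
Multiplications needed: 4 (4 lines after 3^1)

3^12 = 531441. Using exponentiation by squaring, this requires 4 multiplications. The key idea: if the exponent is even, square the half-power; if odd, multiply by the base once.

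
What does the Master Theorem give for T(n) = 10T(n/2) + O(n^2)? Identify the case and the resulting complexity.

Master Theorem for T(n) = 10T(n/2) + O(n^2):

a = 10, b = 2, c = 2
log_b(a) = log_2(10) = 3.3219

Case 1: c = 2 < log_2(10) = 3.3219
T(n) = O(n^(log_2 10))

For T(n) = 10T(n/2) + O(n^2): log_2(10) = 3.3219. This is Case 1 of the Master Theorem (c < log_b(a), work dominated by leaves), giving O(n^(log_2 10)).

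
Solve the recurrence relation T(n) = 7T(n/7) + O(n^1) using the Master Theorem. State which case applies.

Master Theorem for T(n) = 7T(n/7) + O(n^1):

a = 7, b = 7, c = 1
log_b(a) = log_7(7) = 1.0000

Case 2: c = 1 = log_7(7) = 1.0000
T(n) = O(n^1 log n) = O(n log n)

For T(n) = 7T(n/7) + O(n^1): log_7(7) = 1.0000. This is Case 2 of the Master Theorem (c = log_b(a), equal work at all levels), giving O(n log n).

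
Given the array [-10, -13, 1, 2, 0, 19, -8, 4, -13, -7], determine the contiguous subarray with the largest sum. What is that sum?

Using Kadane's algorithm on [-10, -13, 1, 2, 0, 19, -8, 4, -13, -7]:

Scanning through the array:
Position 1 (value -13): max_ending_here = -13, max_so_far = -10
Position 2 (value 1): max_ending_here = 1, max_so_far = 1
Position 3 (value 2): max_ending_here = 3, max_so_far = 3
Position 4 (value 0): max_ending_here = 3, max_so_far = 3
Position 5 (value 19): max_ending_here = 22, max_so_far = 22
Position 6 (value -8): max_ending_here = 14, max_so_far = 22
Position 7 (value 4): max_ending_here = 18, max_so_far = 22
Position 8 (value -13): max_ending_here = 5, max_so_far = 22
Position 9 (value -7): max_ending_here = -2, max_so_far = 22

Maximum subarray: [1, 2, 0, 19]
Maximum sum: 22

The maximum subarray is [1, 2, 0, 19] with sum 22. This subarray runs from index 2 to index 5.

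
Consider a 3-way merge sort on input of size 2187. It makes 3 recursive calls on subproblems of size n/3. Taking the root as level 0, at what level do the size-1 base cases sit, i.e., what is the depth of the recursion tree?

For divide and conquer with division factor 3:

Problem sizes at each level:
Level 0: 2187
Level 1: 729
Level 2: 243
Level 3: 81
Level 4: 27
Level 5: 9
Level 6: 3
Level 7: 1

The root is level 0 and the size-1 base case is level 7 (the tree spans levels 0 through 7, i.e. 8 levels counting the root), so the depth is the number of divisions: log_3(2187) = 7

The recursion tree depth is log_3(2187) = 7. At each level, the problem size is divided by 3, so it takes 7 divisions to reduce to a base case of size 1. The algorithm makes 3 recursive calls at each level.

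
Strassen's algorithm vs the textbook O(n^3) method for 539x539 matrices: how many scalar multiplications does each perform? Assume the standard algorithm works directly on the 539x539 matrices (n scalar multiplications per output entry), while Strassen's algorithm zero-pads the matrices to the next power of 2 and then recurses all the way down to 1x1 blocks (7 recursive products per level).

Matrix multiplication for 539x539 matrices:

Strassen's algorithm requires power-of-2 dimensions. Pad 539x539 to 1024x1024 (next power of 2).

Standard algorithm: 539^3 = 156590819 multiplications
Strassen's algorithm: 7^(log2(1024)) = 7^10 = 282475249 multiplications
Difference: 156590819 - 282475249 = -125884430 (Strassen uses MORE here due to padding overhead — for small or just-over-power-of-2 n, padding can outweigh the per-level savings)

Standard: 156590819 multiplications (539^3). Strassen: 282475249 multiplications (7^10, after padding to 1024x1024). Strassen reduces 8 recursive multiplications to 7 at each level.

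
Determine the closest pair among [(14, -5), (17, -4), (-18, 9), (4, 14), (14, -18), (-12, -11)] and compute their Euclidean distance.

Computing all pairwise distances among 6 points:

d((14, -5), (17, -4)) = 3.1623 <-- minimum
d((14, -5), (-18, 9)) = 34.9285
d((14, -5), (4, 14)) = 21.4709
d((14, -5), (14, -18)) = 13.0
d((14, -5), (-12, -11)) = 26.6833
d((17, -4), (-18, 9)) = 37.3363
d((17, -4), (4, 14)) = 22.2036
d((17, -4), (14, -18)) = 14.3178
d((17, -4), (-12, -11)) = 29.8329
d((-18, 9), (4, 14)) = 22.561
d((-18, 9), (14, -18)) = 41.8688
d((-18, 9), (-12, -11)) = 20.8806
d((4, 14), (14, -18)) = 33.5261
d((4, 14), (-12, -11)) = 29.6816
d((14, -18), (-12, -11)) = 26.9258

Closest pair: (14, -5) and (17, -4) with distance 3.1623

The closest pair is (14, -5) and (17, -4) with Euclidean distance 3.1623. For 6 points, brute-force pairwise comparison is shown above. For large n, the divide-and-conquer algorithm (sort by x, recurse on halves, check the dividing strip) achieves O(n log n).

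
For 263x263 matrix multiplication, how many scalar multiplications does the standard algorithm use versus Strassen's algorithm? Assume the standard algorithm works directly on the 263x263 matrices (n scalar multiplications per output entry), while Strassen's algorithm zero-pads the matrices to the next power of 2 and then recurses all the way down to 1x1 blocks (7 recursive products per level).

Matrix multiplication for 263x263 matrices:

Strassen's algorithm requires power-of-2 dimensions. Pad 263x263 to 512x512 (next power of 2).

Standard algorithm: 263^3 = 18191447 multiplications
Strassen's algorithm: 7^(log2(512)) = 7^9 = 40353607 multiplications
Difference: 18191447 - 40353607 = -22162160 (Strassen uses MORE here due to padding overhead — for small or just-over-power-of-2 n, padding can outweigh the per-level savings)

Standard: 18191447 multiplications (263^3). Strassen: 40353607 multiplications (7^9, after padding to 512x512). Strassen reduces 8 recursive multiplications to 7 at each level.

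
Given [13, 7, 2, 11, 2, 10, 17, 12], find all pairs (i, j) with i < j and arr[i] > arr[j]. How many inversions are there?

Finding inversions in [13, 7, 2, 11, 2, 10, 17, 12]:

(0, 1): arr[0]=13 > arr[1]=7
(0, 2): arr[0]=13 > arr[2]=2
(0, 3): arr[0]=13 > arr[3]=11
(0, 4): arr[0]=13 > arr[4]=2
(0, 5): arr[0]=13 > arr[5]=10
(0, 7): arr[0]=13 > arr[7]=12
(1, 2): arr[1]=7 > arr[2]=2
(1, 4): arr[1]=7 > arr[4]=2
(3, 4): arr[3]=11 > arr[4]=2
(3, 5): arr[3]=11 > arr[5]=10
(6, 7): arr[6]=17 > arr[7]=12

Total inversions: 11

The array has 11 inversion(s): (0,1), (0,2), (0,3), (0,4), (0,5), (0,7), (1,2), (1,4), (3,4), (3,5), (6,7). Each pair (i,j) satisfies i < j and arr[i] > arr[j].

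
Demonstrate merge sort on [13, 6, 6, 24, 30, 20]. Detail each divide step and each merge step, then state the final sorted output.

Merge sort trace:

Split: [13, 6, 6, 24, 30, 20] -> [13, 6, 6] and [24, 30, 20]
  Split: [13, 6, 6] -> [13] and [6, 6]
    Split: [6, 6] -> [6] and [6]
    Merge: [6] + [6] -> [6, 6]
  Merge: [13] + [6, 6] -> [6, 6, 13]
  Split: [24, 30, 20] -> [24] and [30, 20]
    Split: [30, 20] -> [30] and [20]
    Merge: [30] + [20] -> [20, 30]
  Merge: [24] + [20, 30] -> [20, 24, 30]
Merge: [6, 6, 13] + [20, 24, 30] -> [6, 6, 13, 20, 24, 30]

Final sorted array: [6, 6, 13, 20, 24, 30]

The merge sort proceeds by recursively splitting the array and merging sorted halves.
After all merges, the sorted array is [6, 6, 13, 20, 24, 30].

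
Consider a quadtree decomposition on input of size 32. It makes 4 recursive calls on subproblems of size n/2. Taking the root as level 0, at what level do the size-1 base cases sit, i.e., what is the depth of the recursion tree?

For divide and conquer with division factor 2:

Problem sizes at each level:
Level 0: 32
Level 1: 16
Level 2: 8
Level 3: 4
Level 4: 2
Level 5: 1

The root is level 0 and the size-1 base case is level 5 (the tree spans levels 0 through 5, i.e. 6 levels counting the root), so the depth is the number of divisions: log_2(32) = 5

The recursion tree depth is log_2(32) = 5. At each level, the problem size is divided by 2, so it takes 5 divisions to reduce to a base case of size 1. The algorithm makes 4 recursive calls at each level.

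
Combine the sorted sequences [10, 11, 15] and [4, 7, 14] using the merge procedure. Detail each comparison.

Merging process:

Compare 10 vs 4: take 4 from right. Merged: [4]
Compare 10 vs 7: take 7 from right. Merged: [4, 7]
Compare 10 vs 14: take 10 from left. Merged: [4, 7, 10]
Compare 11 vs 14: take 11 from left. Merged: [4, 7, 10, 11]
Compare 15 vs 14: take 14 from right. Merged: [4, 7, 10, 11, 14]
Append remaining from left: [15]. Merged: [4, 7, 10, 11, 14, 15]

Final merged array: [4, 7, 10, 11, 14, 15]
Total comparisons: 5

The merged array is [4, 7, 10, 11, 14, 15], requiring 5 comparisons. The merge step runs in O(n) time where n is the total number of elements.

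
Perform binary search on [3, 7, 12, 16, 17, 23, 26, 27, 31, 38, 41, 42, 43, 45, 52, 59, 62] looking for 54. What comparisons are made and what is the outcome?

Binary search for 54 in [3, 7, 12, 16, 17, 23, 26, 27, 31, 38, 41, 42, 43, 45, 52, 59, 62]:

lo=0, hi=16, mid=8, arr[mid]=31 -> 31 < 54, search right half
lo=9, hi=16, mid=12, arr[mid]=43 -> 43 < 54, search right half
lo=13, hi=16, mid=14, arr[mid]=52 -> 52 < 54, search right half
lo=15, hi=16, mid=15, arr[mid]=59 -> 59 > 54, search left half
lo=15 > hi=14, target 54 not found

Binary search determines that 54 is not in the array after 4 comparisons. The search space was exhausted without finding the target.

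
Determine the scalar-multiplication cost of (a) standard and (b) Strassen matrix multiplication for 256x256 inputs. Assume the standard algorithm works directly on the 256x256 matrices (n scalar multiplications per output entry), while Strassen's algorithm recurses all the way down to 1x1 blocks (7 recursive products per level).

Matrix multiplication for 256x256 matrices:

Standard algorithm: 256^3 = 16777216 multiplications
Strassen's algorithm: 7^(log2(256)) = 7^8 = 5764801 multiplications
Savings: 16777216 - 5764801 = 11012415 multiplications

Standard: 16777216 multiplications (256^3). Strassen: 5764801 multiplications (7^8). Strassen reduces 8 recursive multiplications to 7 at each level.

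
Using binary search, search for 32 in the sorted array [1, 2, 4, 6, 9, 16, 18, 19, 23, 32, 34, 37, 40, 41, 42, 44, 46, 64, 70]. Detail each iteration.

Binary search for 32 in [1, 2, 4, 6, 9, 16, 18, 19, 23, 32, 34, 37, 40, 41, 42, 44, 46, 64, 70]:

lo=0, hi=18, mid=9, arr[mid]=32 -> Found target at index 9!

Binary search finds 32 at index 9 after 1 comparisons. The search repeatedly halves the search space by comparing with the middle element.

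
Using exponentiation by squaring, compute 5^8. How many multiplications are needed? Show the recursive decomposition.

Computing 5^8 by squaring (build up from 5^1; each line after the first costs one multiplication):

5^1 = 5
5^2 = (5^1)^2 = 5^2 = 25
5^4 = (5^2)^2 = 25^2 = 625
5^8 = (5^4)^2 = 625^2 = 390625

Result: 390625
Multiplications needed: 3 (3 lines after 5^1)

5^8 = 390625. Using exponentiation by squaring, this requires 3 multiplications. The key idea: if the exponent is even, square the half-power; if odd, multiply by the base once.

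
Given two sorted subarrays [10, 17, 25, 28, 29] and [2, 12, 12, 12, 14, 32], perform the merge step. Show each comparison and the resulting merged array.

Merging process:

Compare 10 vs 2: take 2 from right. Merged: [2]
Compare 10 vs 12: take 10 from left. Merged: [2, 10]
Compare 17 vs 12: take 12 from right. Merged: [2, 10, 12]
Compare 17 vs 12: take 12 from right. Merged: [2, 10, 12, 12]
Compare 17 vs 12: take 12 from right. Merged: [2, 10, 12, 12, 12]
Compare 17 vs 14: take 14 from right. Merged: [2, 10, 12, 12, 12, 14]
Compare 17 vs 32: take 17 from left. Merged: [2, 10, 12, 12, 12, 14, 17]
Compare 25 vs 32: take 25 from left. Merged: [2, 10, 12, 12, 12, 14, 17, 25]
Compare 28 vs 32: take 28 from left. Merged: [2, 10, 12, 12, 12, 14, 17, 25, 28]
Compare 29 vs 32: take 29 from left. Merged: [2, 10, 12, 12, 12, 14, 17, 25, 28, 29]
Append remaining from right: [32]. Merged: [2, 10, 12, 12, 12, 14, 17, 25, 28, 29, 32]

Final merged array: [2, 10, 12, 12, 12, 14, 17, 25, 28, 29, 32]
Total comparisons: 10

The merged array is [2, 10, 12, 12, 12, 14, 17, 25, 28, 29, 32], requiring 10 comparisons. The merge step runs in O(n) time where n is the total number of elements.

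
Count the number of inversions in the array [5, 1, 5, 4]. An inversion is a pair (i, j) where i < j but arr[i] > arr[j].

Finding inversions in [5, 1, 5, 4]:

(0, 1): arr[0]=5 > arr[1]=1
(0, 3): arr[0]=5 > arr[3]=4
(2, 3): arr[2]=5 > arr[3]=4

Total inversions: 3

The array has 3 inversion(s): (0,1), (0,3), (2,3). Each pair (i,j) satisfies i < j and arr[i] > arr[j].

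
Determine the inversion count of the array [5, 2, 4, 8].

Finding inversions in [5, 2, 4, 8]:

(0, 1): arr[0]=5 > arr[1]=2
(0, 2): arr[0]=5 > arr[2]=4

Total inversions: 2

The array has 2 inversion(s): (0,1), (0,2). Each pair (i,j) satisfies i < j and arr[i] > arr[j].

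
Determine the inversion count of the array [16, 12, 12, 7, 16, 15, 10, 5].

Finding inversions in [16, 12, 12, 7, 16, 15, 10, 5]:

(0, 1): arr[0]=16 > arr[1]=12
(0, 2): arr[0]=16 > arr[2]=12
(0, 3): arr[0]=16 > arr[3]=7
(0, 5): arr[0]=16 > arr[5]=15
(0, 6): arr[0]=16 > arr[6]=10
(0, 7): arr[0]=16 > arr[7]=5
(1, 3): arr[1]=12 > arr[3]=7
(1, 6): arr[1]=12 > arr[6]=10
(1, 7): arr[1]=12 > arr[7]=5
(2, 3): arr[2]=12 > arr[3]=7
(2, 6): arr[2]=12 > arr[6]=10
(2, 7): arr[2]=12 > arr[7]=5
(3, 7): arr[3]=7 > arr[7]=5
(4, 5): arr[4]=16 > arr[5]=15
(4, 6): arr[4]=16 > arr[6]=10
(4, 7): arr[4]=16 > arr[7]=5
(5, 6): arr[5]=15 > arr[6]=10
(5, 7): arr[5]=15 > arr[7]=5
(6, 7): arr[6]=10 > arr[7]=5

Total inversions: 19

The array has 19 inversion(s): (0,1), (0,2), (0,3), (0,5), (0,6), (0,7), (1,3), (1,6), (1,7), (2,3), (2,6), (2,7), (3,7), (4,5), (4,6), (4,7), (5,6), (5,7), (6,7). Each pair (i,j) satisfies i < j and arr[i] > arr[j].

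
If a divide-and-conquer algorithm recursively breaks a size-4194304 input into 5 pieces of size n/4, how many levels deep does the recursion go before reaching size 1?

For divide and conquer with division factor 4:

Problem sizes at each level:
Level 0: 4194304
Level 1: 1048576
Level 2: 262144
Level 3: 65536
Level 4: 16384
Level 5: 4096
Level 6: 1024
Level 7: 256
Level 8: 64
Level 9: 16
Level 10: 4
Level 11: 1

The root is level 0 and the size-1 base case is level 11 (the tree spans levels 0 through 11, i.e. 12 levels counting the root), so the depth is the number of divisions: log_4(4194304) = 11

The recursion tree depth is log_4(4194304) = 11. At each level, the problem size is divided by 4, so it takes 11 divisions to reduce to a base case of size 1. The algorithm makes 5 recursive calls at each level.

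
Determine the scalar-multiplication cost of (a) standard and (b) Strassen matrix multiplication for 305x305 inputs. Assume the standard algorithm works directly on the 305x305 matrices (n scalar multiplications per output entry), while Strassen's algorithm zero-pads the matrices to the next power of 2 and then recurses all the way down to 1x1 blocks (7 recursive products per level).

Matrix multiplication for 305x305 matrices:

Strassen's algorithm requires power-of-2 dimensions. Pad 305x305 to 512x512 (next power of 2).

Standard algorithm: 305^3 = 28372625 multiplications
Strassen's algorithm: 7^(log2(512)) = 7^9 = 40353607 multiplications
Difference: 28372625 - 40353607 = -11980982 (Strassen uses MORE here due to padding overhead — for small or just-over-power-of-2 n, padding can outweigh the per-level savings)

Standard: 28372625 multiplications (305^3). Strassen: 40353607 multiplications (7^9, after padding to 512x512). Strassen reduces 8 recursive multiplications to 7 at each level.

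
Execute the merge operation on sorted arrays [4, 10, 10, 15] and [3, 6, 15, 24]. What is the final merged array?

Merging process:

Compare 4 vs 3: take 3 from right. Merged: [3]
Compare 4 vs 6: take 4 from left. Merged: [3, 4]
Compare 10 vs 6: take 6 from right. Merged: [3, 4, 6]
Compare 10 vs 15: take 10 from left. Merged: [3, 4, 6, 10]
Compare 10 vs 15: take 10 from left. Merged: [3, 4, 6, 10, 10]
Compare 15 vs 15: take 15 from left. Merged: [3, 4, 6, 10, 10, 15]
Append remaining from right: [15, 24]. Merged: [3, 4, 6, 10, 10, 15, 15, 24]

Final merged array: [3, 4, 6, 10, 10, 15, 15, 24]
Total comparisons: 6

The merged array is [3, 4, 6, 10, 10, 15, 15, 24], requiring 6 comparisons. The merge step runs in O(n) time where n is the total number of elements.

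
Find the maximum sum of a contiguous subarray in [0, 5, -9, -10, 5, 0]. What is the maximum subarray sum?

Using Kadane's algorithm on [0, 5, -9, -10, 5, 0]:

Scanning through the array:
Position 1 (value 5): max_ending_here = 5, max_so_far = 5
Position 2 (value -9): max_ending_here = -4, max_so_far = 5
Position 3 (value -10): max_ending_here = -10, max_so_far = 5
Position 4 (value 5): max_ending_here = 5, max_so_far = 5
Position 5 (value 0): max_ending_here = 5, max_so_far = 5

Maximum subarray: [0, 5]
Maximum sum: 5

The maximum subarray is [0, 5] with sum 5. This subarray runs from index 0 to index 1.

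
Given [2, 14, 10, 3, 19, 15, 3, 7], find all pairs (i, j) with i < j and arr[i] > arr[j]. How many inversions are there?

Finding inversions in [2, 14, 10, 3, 19, 15, 3, 7]:

(1, 2): arr[1]=14 > arr[2]=10
(1, 3): arr[1]=14 > arr[3]=3
(1, 6): arr[1]=14 > arr[6]=3
(1, 7): arr[1]=14 > arr[7]=7
(2, 3): arr[2]=10 > arr[3]=3
(2, 6): arr[2]=10 > arr[6]=3
(2, 7): arr[2]=10 > arr[7]=7
(4, 5): arr[4]=19 > arr[5]=15
(4, 6): arr[4]=19 > arr[6]=3
(4, 7): arr[4]=19 > arr[7]=7
(5, 6): arr[5]=15 > arr[6]=3
(5, 7): arr[5]=15 > arr[7]=7

Total inversions: 12

The array has 12 inversion(s): (1,2), (1,3), (1,6), (1,7), (2,3), (2,6), (2,7), (4,5), (4,6), (4,7), (5,6), (5,7). Each pair (i,j) satisfies i < j and arr[i] > arr[j].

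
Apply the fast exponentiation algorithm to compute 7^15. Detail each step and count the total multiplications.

Computing 7^15 by squaring (build up from 7^1; each line after the first costs one multiplication):

7^1 = 7
7^2 = (7^1)^2 = 7^2 = 49
7^3 = 7 * 7^2 = 7 * 49 = 343
7^6 = (7^3)^2 = 343^2 = 117649
7^7 = 7 * 7^6 = 7 * 117649 = 823543
7^14 = (7^7)^2 = 823543^2 = 678223072849
7^15 = 7 * 7^14 = 7 * 678223072849 = 4747561509943

Result: 4747561509943
Multiplications needed: 6 (6 lines after 7^1)

7^15 = 4747561509943. Using exponentiation by squaring, this requires 6 multiplications. The key idea: if the exponent is even, square the half-power; if odd, multiply by the base once.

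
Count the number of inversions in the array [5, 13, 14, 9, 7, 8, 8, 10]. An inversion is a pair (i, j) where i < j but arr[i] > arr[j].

Finding inversions in [5, 13, 14, 9, 7, 8, 8, 10]:

(1, 3): arr[1]=13 > arr[3]=9
(1, 4): arr[1]=13 > arr[4]=7
(1, 5): arr[1]=13 > arr[5]=8
(1, 6): arr[1]=13 > arr[6]=8
(1, 7): arr[1]=13 > arr[7]=10
(2, 3): arr[2]=14 > arr[3]=9
(2, 4): arr[2]=14 > arr[4]=7
(2, 5): arr[2]=14 > arr[5]=8
(2, 6): arr[2]=14 > arr[6]=8
(2, 7): arr[2]=14 > arr[7]=10
(3, 4): arr[3]=9 > arr[4]=7
(3, 5): arr[3]=9 > arr[5]=8
(3, 6): arr[3]=9 > arr[6]=8

Total inversions: 13

The array has 13 inversion(s): (1,3), (1,4), (1,5), (1,6), (1,7), (2,3), (2,4), (2,5), (2,6), (2,7), (3,4), (3,5), (3,6). Each pair (i,j) satisfies i < j and arr[i] > arr[j].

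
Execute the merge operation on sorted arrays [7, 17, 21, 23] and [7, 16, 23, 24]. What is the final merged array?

Merging process:

Compare 7 vs 7: take 7 from left. Merged: [7]
Compare 17 vs 7: take 7 from right. Merged: [7, 7]
Compare 17 vs 16: take 16 from right. Merged: [7, 7, 16]
Compare 17 vs 23: take 17 from left. Merged: [7, 7, 16, 17]
Compare 21 vs 23: take 21 from left. Merged: [7, 7, 16, 17, 21]
Compare 23 vs 23: take 23 from left. Merged: [7, 7, 16, 17, 21, 23]
Append remaining from right: [23, 24]. Merged: [7, 7, 16, 17, 21, 23, 23, 24]

Final merged array: [7, 7, 16, 17, 21, 23, 23, 24]
Total comparisons: 6

The merged array is [7, 7, 16, 17, 21, 23, 23, 24], requiring 6 comparisons. The merge step runs in O(n) time where n is the total number of elements.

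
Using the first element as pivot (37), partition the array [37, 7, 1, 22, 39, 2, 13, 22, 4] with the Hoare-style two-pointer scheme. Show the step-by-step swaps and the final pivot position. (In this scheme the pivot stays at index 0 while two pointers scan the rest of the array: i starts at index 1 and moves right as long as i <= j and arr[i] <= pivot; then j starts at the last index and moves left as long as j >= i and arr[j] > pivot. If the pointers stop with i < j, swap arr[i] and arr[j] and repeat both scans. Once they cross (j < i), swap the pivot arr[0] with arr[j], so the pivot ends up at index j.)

Hoare-style two-pointer partition with pivot = 37:

Initial array: [37, 7, 1, 22, 39, 2, 13, 22, 4]

Pointers start at i = 1, j = 8.
i stops at index 4 (arr[4]=39 > 37), j stops at index 8 (arr[8]=4 <= 37): swap arr[4] and arr[8], array becomes [37, 7, 1, 22, 4, 2, 13, 22, 39]
i ends at 8, j ends at 7: the pointers have crossed (j < i), so scanning stops.

Swap pivot arr[0] with arr[7] to place pivot at position 7: [22, 7, 1, 22, 4, 2, 13, 37, 39]
Pivot position: 7

After partitioning with pivot 37, the array becomes [22, 7, 1, 22, 4, 2, 13, 37, 39]. The pivot is placed at index 7. All elements to the left of the pivot are <= 37, and all elements to the right are > 37.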